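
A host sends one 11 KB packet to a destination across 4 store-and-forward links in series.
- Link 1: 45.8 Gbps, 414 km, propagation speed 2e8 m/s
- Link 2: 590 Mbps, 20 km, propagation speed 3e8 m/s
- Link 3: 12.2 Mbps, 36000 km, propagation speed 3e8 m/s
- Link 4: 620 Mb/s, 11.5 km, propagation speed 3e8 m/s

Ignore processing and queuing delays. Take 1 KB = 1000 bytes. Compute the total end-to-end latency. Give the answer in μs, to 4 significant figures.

129700 μs

L = 88000 bits.
Transmission delays (L/R per hop): 1.9214, 149.153, 7213.11, 141.935 μs; sum = 7506.12 μs.
Propagation delays (d/s per hop): 2070, 66.6667, 120000, 38.3333 μs; sum = 122175 μs.
End-to-end = 129700 μs.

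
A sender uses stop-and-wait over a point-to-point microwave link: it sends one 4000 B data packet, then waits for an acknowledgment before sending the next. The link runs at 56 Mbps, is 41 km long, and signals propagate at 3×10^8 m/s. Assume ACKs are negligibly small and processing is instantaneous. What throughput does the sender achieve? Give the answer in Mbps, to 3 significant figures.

37.9 Mbps

t_tx = L/R = 32000/56000000 = 0.000571429 s.
t_prop = 41000/300000000 = 0.000136667 s; RTT = 0.000273333 s.
Cycle = t_tx + RTT = 0.000844762 s.
Throughput = L / cycle = 32000 / 0.000844762 = 37.9 Mbps.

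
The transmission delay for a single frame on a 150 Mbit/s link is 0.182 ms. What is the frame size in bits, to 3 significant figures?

L = R × t_tx = 150000000 b/s × 0.000182 s = 27300 bits.

27300 bits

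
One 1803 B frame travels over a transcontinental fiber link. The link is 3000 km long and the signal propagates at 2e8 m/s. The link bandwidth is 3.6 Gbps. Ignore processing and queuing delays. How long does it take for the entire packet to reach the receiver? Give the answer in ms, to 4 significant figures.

15.00 ms

L = 1803 × 8 = 14424 bits.
Transmission delay = L/R = 14424 / 3600000000 = 0.00400667 ms.
Propagation delay = d/s = 3000000 m / 200000000 m/s = 15 ms.
Total = 15.00 ms.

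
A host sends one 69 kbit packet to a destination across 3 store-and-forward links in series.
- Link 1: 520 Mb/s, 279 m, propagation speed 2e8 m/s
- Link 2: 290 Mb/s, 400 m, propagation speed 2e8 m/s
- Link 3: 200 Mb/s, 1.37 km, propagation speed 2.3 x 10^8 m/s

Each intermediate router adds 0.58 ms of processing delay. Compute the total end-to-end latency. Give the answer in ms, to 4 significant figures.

1.885 ms

L = 69000 bits.
Transmission delays (L/R per hop): 0.132692, 0.237931, 0.345 ms; sum = 0.715623 ms.
Propagation delays (d/s per hop): 0.001395, 0.002, 0.00595652 ms; sum = 0.00935152 ms.
Processing at 2 router(s): 2 × 0.58 ms = 1.16 ms.
End-to-end = 1.885 ms.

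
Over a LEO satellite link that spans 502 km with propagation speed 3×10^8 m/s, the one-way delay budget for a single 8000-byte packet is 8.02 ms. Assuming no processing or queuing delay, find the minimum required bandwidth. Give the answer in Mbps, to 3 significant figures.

10.1 Mbps

L = 64000 bits.
Propagation delay = 502000 / 300000000 = 1.67333 ms.
Transmission budget = 8.02 − 1.67333 = 6.34667 ms.
R ≥ L / t_tx = 64000 bits / 0.00634667 s = 10.1 Mbps.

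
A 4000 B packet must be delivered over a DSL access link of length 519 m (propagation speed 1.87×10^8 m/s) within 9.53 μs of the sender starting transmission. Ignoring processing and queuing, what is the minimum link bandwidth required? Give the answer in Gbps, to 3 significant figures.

L = 32000 bits.
Propagation delay = 519 / 187000000 = 2.7754 μs.
Transmission budget = 9.53 − 2.7754 = 6.7546 μs.
R ≥ L / t_tx = 32000 bits / 6.7546e-06 s = 4.74 Gbps.

4.74 Gbps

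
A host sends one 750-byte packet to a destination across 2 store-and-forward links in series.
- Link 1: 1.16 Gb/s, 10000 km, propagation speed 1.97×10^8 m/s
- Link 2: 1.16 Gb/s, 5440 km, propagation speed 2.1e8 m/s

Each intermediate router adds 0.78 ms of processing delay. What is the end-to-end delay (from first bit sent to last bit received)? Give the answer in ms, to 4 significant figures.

77.46 ms

L = 750 × 8 = 6000 bits.
Transmission delay per hop = L/R = 6000/1160000000 = 0.00517241 ms; 2 hops → 0.0103448 ms.
Propagation delays (d/s per hop): 50.7614, 25.9048 ms; sum = 76.6662 ms.
Processing at 1 router(s): 1 × 0.78 ms = 0.78 ms.
End-to-end = 77.46 ms.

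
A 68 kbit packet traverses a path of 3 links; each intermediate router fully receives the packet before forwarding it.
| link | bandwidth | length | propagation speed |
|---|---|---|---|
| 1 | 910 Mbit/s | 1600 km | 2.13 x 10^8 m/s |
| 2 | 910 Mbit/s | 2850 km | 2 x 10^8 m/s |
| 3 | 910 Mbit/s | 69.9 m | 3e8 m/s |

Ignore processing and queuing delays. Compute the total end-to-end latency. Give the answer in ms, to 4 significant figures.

L = 68000 bits.
Transmission delay per hop = L/R = 68000/910000000 = 0.0747253 ms; 3 hops → 0.224176 ms.
Propagation delays (d/s per hop): 7.51174, 14.25, 0.000233 ms; sum = 21.762 ms.
End-to-end = 21.99 ms.

21.99 ms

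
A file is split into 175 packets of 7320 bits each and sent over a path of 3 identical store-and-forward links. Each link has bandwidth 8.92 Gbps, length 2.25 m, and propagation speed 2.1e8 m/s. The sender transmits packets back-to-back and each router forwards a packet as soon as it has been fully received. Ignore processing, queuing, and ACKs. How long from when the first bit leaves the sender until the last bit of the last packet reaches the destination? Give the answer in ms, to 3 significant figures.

0.145 ms

Per-hop transmission t_tx = L/R = 7320/8920000000 = 0.000820628 ms.
Per-hop propagation t_prop = 2.25/210000000 = 1.07143e-05 ms.
Pipeline fill: first packet needs 3·t_tx to clear all hops; remaining 174 packets each add one t_tx.
Total = (3+175-1)·t_tx + 3·t_prop = 177·0.000820628 + 3·1.07143e-05 = 0.145 ms.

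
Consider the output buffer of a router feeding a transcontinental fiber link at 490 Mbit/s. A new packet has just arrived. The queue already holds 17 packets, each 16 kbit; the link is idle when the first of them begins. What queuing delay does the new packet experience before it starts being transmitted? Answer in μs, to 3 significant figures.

Each queued packet: L/R = 16000/490000000 = 32.6531 μs.
17 queued → 555.102 μs.
Queuing delay = 555 μs.

555 μs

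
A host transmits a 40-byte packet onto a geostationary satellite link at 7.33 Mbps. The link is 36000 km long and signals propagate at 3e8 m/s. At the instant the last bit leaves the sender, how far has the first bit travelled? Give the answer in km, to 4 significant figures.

13.10 km

t_tx = L/R = 320/7330000 = 4.36562e-05 s.
Distance = s × t_tx = 300000000 × 4.36562e-05 = 13.10 km.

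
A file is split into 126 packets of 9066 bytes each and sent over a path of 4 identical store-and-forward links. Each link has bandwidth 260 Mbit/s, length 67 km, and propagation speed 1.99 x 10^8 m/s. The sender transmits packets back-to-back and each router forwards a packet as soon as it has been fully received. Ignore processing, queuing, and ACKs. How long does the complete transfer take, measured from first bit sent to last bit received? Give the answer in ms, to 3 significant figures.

37.3 ms

Per-hop transmission t_tx = L/R = 72528/260000000 = 0.278954 ms.
Per-hop propagation t_prop = 67000/199000000 = 0.336683 ms.
Pipeline fill: first packet needs 4·t_tx to clear all hops; remaining 125 packets each add one t_tx.
Total = (4+126-1)·t_tx + 4·t_prop = 129·0.278954 + 4·0.336683 = 37.3 ms.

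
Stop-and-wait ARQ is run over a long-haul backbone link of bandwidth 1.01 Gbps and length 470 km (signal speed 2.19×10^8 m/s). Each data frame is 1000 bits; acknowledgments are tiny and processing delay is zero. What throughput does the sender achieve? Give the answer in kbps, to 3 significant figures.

t_tx = L/R = 1000/1010000000 = 9.90099e-07 s.
t_prop = 470000/219000000 = 0.00214612 s; RTT = 0.00429224 s.
Cycle = t_tx + RTT = 0.00429323 s.
Throughput = L / cycle = 1000 / 0.00429323 = 233 kbps.

233 kbps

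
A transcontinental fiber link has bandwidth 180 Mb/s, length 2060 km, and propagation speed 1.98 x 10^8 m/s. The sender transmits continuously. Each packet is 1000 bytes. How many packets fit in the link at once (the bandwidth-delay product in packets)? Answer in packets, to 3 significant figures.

234 packets

Propagation delay = 2060000 / 198000000 = 0.010404 s.
BDP = R × t_prop = 180000000 × 0.010404 = 1872730 bits.
In packets of 8000 bits: 234 packets.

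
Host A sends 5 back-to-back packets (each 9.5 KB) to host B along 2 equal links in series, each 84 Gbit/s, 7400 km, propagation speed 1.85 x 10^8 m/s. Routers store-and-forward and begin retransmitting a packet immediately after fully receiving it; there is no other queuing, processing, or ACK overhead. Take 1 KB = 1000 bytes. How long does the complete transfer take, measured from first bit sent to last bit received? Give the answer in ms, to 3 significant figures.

Per-hop transmission t_tx = L/R = 76000/84000000000 = 0.000904762 ms.
Per-hop propagation t_prop = 7400000/185000000 = 40 ms.
Pipeline fill: first packet needs 2·t_tx to clear all hops; remaining 4 packets each add one t_tx.
Total = (2+5-1)·t_tx + 2·t_prop = 6·0.000904762 + 2·40 = 80.0 ms.

80.0 ms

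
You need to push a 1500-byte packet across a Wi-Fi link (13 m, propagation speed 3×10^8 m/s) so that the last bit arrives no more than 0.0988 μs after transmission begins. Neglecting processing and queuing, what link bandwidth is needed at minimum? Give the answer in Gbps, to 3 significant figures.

L = 12000 bits.
Propagation delay = 13 / 300000000 = 0.0433333 μs.
Transmission budget = 0.0988 − 0.0433333 = 0.0554667 μs.
R ≥ L / t_tx = 12000 bits / 5.54667e-08 s = 216 Gbps.

216 Gbps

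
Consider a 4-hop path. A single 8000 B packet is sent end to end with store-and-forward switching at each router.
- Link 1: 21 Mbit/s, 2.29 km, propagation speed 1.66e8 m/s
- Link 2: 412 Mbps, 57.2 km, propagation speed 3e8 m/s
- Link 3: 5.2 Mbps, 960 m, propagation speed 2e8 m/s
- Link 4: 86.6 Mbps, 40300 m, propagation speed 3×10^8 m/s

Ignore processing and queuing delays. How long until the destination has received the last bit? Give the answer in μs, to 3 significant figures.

L = 8000 × 8 = 64000 bits.
Transmission delays (L/R per hop): 3047.62, 155.34, 12307.7, 739.03 μs; sum = 16249.7 μs.
Propagation delays (d/s per hop): 13.7952, 190.667, 4.8, 134.333 μs; sum = 343.595 μs.
End-to-end = 16600 μs.

16600 μs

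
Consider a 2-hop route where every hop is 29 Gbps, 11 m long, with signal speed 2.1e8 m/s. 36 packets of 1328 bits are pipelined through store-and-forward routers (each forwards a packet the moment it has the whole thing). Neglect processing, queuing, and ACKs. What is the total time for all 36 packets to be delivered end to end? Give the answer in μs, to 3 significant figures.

1.80 μs

Per-hop transmission t_tx = L/R = 1328/29000000000 = 0.0457931 μs.
Per-hop propagation t_prop = 11/210000000 = 0.052381 μs.
Pipeline fill: first packet needs 2·t_tx to clear all hops; remaining 35 packets each add one t_tx.
Total = (2+36-1)·t_tx + 2·t_prop = 37·0.0457931 + 2·0.052381 = 1.80 μs.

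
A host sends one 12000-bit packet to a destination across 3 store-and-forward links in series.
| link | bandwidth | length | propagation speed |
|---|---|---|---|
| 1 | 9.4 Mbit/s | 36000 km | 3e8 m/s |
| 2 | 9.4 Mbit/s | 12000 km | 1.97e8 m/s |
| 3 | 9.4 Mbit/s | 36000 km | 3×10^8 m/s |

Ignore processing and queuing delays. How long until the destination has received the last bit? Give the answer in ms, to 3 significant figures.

Transmission delay per hop = L/R = 12000/9400000 = 1.2766 ms; 3 hops → 3.82979 ms.
Propagation delays (d/s per hop): 120, 60.9137, 120 ms; sum = 300.914 ms.
End-to-end = 305 ms.

305 ms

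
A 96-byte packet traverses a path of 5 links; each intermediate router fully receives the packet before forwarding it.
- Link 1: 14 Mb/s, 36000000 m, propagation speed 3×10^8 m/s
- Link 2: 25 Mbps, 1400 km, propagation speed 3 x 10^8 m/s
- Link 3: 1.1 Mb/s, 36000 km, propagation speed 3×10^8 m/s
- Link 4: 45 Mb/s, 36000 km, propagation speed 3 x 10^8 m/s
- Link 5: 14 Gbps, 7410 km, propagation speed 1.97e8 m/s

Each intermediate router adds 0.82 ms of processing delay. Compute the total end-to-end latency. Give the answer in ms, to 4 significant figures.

406.4 ms

L = 96 × 8 = 768 bits.
Transmission delays (L/R per hop): 0.0548571, 0.03072, 0.698182, 0.0170667, 5.48571e-05 ms; sum = 0.80088 ms.
Propagation delays (d/s per hop): 120, 4.66667, 120, 120, 37.6142 ms; sum = 402.281 ms.
Processing at 4 router(s): 4 × 0.82 ms = 3.28 ms.
End-to-end = 406.4 ms.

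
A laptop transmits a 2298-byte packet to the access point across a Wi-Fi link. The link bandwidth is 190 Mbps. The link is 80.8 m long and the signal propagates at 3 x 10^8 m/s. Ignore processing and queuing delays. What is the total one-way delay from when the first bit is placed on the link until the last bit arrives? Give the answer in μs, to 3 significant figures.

97.0 μs

L = 2298 × 8 = 18384 bits.
Transmission delay = L/R = 18384 / 190000000 = 96.7579 μs.
Propagation delay = d/s = 80.8 m / 300000000 m/s = 0.269333 μs.
Total = 97.0 μs.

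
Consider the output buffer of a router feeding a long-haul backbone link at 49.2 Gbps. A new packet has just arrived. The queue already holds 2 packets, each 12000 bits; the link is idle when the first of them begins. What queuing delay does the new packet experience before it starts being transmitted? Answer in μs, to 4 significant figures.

0.4878 μs

Each queued packet: L/R = 12000/49200000000 = 0.243902 μs.
2 queued → 0.487805 μs.
Queuing delay = 0.4878 μs.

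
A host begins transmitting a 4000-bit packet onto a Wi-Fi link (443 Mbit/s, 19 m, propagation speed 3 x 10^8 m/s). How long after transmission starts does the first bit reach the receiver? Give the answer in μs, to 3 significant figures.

First bit experiences only propagation delay: d/s = 19/300000000 = 0.0633 μs.

0.0633 μs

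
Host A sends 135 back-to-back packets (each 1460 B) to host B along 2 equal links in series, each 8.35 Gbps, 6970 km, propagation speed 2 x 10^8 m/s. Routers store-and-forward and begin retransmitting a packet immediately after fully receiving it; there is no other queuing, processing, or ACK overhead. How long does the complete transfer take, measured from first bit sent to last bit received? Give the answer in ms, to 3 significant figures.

69.9 ms

Per-hop transmission t_tx = L/R = 11680/8350000000 = 0.0013988 ms.
Per-hop propagation t_prop = 6970000/200000000 = 34.85 ms.
Pipeline fill: first packet needs 2·t_tx to clear all hops; remaining 134 packets each add one t_tx.
Total = (2+135-1)·t_tx + 2·t_prop = 136·0.0013988 + 2·34.85 = 69.9 ms.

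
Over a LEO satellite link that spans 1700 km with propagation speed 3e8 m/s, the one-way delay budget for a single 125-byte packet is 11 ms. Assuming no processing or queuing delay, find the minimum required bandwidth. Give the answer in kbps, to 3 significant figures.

L = 1000 bits.
Propagation delay = 1700000 / 300000000 = 5.66667 ms.
Transmission budget = 11 − 5.66667 = 5.33333 ms.
R ≥ L / t_tx = 1000 bits / 0.00533333 s = 188 kbps.

188 kbps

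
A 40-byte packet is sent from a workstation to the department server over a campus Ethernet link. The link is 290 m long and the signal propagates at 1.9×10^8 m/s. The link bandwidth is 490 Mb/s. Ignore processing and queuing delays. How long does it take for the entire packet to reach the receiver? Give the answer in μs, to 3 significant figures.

2.18 μs

L = 40 × 8 = 320 bits.
Transmission delay = L/R = 320 / 490000000 = 0.653061 μs.
Propagation delay = d/s = 290 m / 190000000 m/s = 1.52632 μs.
Total = 2.18 μs.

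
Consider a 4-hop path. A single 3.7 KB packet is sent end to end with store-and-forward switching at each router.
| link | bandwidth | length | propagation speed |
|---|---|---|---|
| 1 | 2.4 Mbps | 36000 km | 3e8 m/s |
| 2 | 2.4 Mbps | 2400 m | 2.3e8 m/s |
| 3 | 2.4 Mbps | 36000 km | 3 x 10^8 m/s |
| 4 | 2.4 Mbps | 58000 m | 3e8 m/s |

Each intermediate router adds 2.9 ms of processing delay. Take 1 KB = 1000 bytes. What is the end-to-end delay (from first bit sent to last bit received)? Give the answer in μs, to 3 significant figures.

L = 29600 bits.
Transmission delay per hop = L/R = 29600/2400000 = 12333.3 μs; 4 hops → 49333.3 μs.
Propagation delays (d/s per hop): 120000, 10.4348, 120000, 193.333 μs; sum = 240204 μs.
Processing at 3 router(s): 3 × 2.9 ms = 8700 μs.
End-to-end = 298000 μs.

298000 μs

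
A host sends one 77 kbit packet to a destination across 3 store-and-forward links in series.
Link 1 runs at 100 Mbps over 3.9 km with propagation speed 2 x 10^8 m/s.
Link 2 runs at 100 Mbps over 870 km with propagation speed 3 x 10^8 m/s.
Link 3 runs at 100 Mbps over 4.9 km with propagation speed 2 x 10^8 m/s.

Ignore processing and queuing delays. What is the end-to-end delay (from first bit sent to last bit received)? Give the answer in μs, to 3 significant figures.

L = 77000 bits.
Transmission delay per hop = L/R = 77000/100000000 = 770 μs; 3 hops → 2310 μs.
Propagation delays (d/s per hop): 19.5, 2900, 24.5 μs; sum = 2944 μs.
End-to-end = 5250 μs.

5250 μs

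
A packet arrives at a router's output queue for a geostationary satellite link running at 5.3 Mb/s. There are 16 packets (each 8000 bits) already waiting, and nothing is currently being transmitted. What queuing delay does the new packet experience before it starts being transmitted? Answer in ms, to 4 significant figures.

Each queued packet: L/R = 8000/5300000 = 1.50943 ms.
16 queued → 24.1509 ms.
Queuing delay = 24.15 ms.

24.15 ms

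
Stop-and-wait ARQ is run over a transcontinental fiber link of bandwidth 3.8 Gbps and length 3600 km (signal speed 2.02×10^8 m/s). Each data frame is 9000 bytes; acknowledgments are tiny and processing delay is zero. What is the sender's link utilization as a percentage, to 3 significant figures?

t_tx = L/R = 72000/3800000000 = 1.89474e-05 s.
t_prop = 3600000/202000000 = 0.0178218 s; RTT = 0.0356436 s.
Cycle = t_tx + RTT = 0.0356625 s.
Utilization = t_tx / cycle = 1.89474e-05/0.0356625 = 0.0531 %.

0.0531 %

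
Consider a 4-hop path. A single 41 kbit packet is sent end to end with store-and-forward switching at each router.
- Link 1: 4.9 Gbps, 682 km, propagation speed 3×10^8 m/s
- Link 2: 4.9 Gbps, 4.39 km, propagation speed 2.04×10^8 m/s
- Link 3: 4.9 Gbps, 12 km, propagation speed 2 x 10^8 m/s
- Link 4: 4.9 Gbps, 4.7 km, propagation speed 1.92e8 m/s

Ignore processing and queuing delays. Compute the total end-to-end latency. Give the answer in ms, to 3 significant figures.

2.41 ms

L = 41000 bits.
Transmission delay per hop = L/R = 41000/4900000000 = 0.00836735 ms; 4 hops → 0.0334694 ms.
Propagation delays (d/s per hop): 2.27333, 0.0215196, 0.06, 0.0244792 ms; sum = 2.37933 ms.
End-to-end = 2.41 ms.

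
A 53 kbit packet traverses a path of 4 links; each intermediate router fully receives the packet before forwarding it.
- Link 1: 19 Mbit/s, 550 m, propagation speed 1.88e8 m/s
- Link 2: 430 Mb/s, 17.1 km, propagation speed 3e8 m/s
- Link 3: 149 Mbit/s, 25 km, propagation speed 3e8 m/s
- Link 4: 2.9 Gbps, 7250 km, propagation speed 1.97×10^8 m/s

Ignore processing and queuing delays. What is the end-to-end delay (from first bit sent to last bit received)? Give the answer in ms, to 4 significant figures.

40.23 ms

L = 53000 bits.
Transmission delays (L/R per hop): 2.78947, 0.123256, 0.355705, 0.0182759 ms; sum = 3.28671 ms.
Propagation delays (d/s per hop): 0.00292553, 0.057, 0.0833333, 36.802 ms; sum = 36.9453 ms.
End-to-end = 40.23 ms.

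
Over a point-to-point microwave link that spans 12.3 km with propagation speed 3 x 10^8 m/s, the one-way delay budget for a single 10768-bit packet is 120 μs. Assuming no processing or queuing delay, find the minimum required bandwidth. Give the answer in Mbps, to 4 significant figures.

Propagation delay = 12300 / 300000000 = 41 μs.
Transmission budget = 120 − 41 = 79 μs.
R ≥ L / t_tx = 10768 bits / 7.9e-05 s = 136.3 Mbps.

136.3 Mbps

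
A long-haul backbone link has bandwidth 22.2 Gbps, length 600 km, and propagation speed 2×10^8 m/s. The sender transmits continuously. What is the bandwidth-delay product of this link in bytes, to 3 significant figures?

8330000 bytes

Propagation delay = 600000 / 200000000 = 0.003 s.
BDP = R × t_prop = 22200000000 × 0.003 = 66600000 bits.
In bytes: 66600000/8 = 8330000 bytes.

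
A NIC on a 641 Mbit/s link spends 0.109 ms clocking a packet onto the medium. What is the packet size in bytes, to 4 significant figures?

L = R × t_tx = 641000000 b/s × 0.000109 s = 69869 bits.
In bytes: 69869 / 8 = 8734 bytes.

8734 bytes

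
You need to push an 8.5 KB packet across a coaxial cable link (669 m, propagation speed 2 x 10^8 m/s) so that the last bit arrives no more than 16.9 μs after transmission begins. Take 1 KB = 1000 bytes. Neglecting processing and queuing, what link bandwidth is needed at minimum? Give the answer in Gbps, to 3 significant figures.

L = 68000 bits.
Propagation delay = 669 / 200000000 = 3.345 μs.
Transmission budget = 16.9 − 3.345 = 13.555 μs.
R ≥ L / t_tx = 68000 bits / 1.3555e-05 s = 5.02 Gbps.

5.02 Gbps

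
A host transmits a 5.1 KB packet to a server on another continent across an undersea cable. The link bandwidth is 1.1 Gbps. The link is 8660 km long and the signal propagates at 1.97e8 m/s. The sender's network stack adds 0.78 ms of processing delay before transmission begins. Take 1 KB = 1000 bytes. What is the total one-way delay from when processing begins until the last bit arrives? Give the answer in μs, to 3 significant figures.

44800 μs

L = 40800 bits.
Transmission delay = L/R = 40800 / 1100000000 = 37.0909 μs.
Propagation delay = d/s = 8660000 m / 197000000 m/s = 43959.4 μs.
Plus processing delay 0.78 ms = 780 μs.
Total = 44800 μs.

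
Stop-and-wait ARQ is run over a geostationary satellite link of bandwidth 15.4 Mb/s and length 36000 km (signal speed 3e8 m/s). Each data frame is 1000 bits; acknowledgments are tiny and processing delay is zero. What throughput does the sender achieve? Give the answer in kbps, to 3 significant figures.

4.17 kbps

t_tx = L/R = 1000/15400000 = 6.49351e-05 s.
t_prop = 36000000/300000000 = 0.12 s; RTT = 0.24 s.
Cycle = t_tx + RTT = 0.240065 s.
Throughput = L / cycle = 1000 / 0.240065 = 4.17 kbps.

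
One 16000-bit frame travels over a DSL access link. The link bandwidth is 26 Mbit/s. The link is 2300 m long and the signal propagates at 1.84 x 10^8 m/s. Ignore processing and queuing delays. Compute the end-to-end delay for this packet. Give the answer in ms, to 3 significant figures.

Transmission delay = L/R = 16000 / 26000000 = 0.615385 ms.
Propagation delay = d/s = 2300 m / 184000000 m/s = 0.0125 ms.
Total = 0.628 ms.

0.628 ms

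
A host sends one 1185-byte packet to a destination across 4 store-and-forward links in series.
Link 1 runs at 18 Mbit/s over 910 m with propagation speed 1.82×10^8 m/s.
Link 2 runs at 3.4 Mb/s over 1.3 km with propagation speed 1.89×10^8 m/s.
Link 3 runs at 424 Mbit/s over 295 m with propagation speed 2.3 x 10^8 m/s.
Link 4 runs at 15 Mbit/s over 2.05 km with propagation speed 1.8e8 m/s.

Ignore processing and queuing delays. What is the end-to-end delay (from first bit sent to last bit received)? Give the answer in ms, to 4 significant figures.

3.994 ms

L = 1185 × 8 = 9480 bits.
Transmission delays (L/R per hop): 0.526667, 2.78824, 0.0223585, 0.632 ms; sum = 3.96926 ms.
Propagation delays (d/s per hop): 0.005, 0.00687831, 0.00128261, 0.0113889 ms; sum = 0.0245498 ms.
End-to-end = 3.994 ms.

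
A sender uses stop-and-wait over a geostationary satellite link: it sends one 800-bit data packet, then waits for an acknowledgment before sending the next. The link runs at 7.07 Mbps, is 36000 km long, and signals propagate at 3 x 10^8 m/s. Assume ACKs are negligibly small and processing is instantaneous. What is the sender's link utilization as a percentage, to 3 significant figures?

0.0471 %

t_tx = L/R = 800/7070000 = 0.000113154 s.
t_prop = 36000000/300000000 = 0.12 s; RTT = 0.24 s.
Cycle = t_tx + RTT = 0.240113 s.
Utilization = t_tx / cycle = 0.000113154/0.240113 = 0.0471 %.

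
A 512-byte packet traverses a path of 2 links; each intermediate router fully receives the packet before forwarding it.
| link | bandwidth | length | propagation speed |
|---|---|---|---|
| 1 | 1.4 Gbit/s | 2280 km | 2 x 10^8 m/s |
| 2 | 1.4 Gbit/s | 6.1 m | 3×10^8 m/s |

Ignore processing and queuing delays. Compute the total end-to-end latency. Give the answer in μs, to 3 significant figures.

11400 μs

L = 512 × 8 = 4096 bits.
Transmission delay per hop = L/R = 4096/1400000000 = 2.92571 μs; 2 hops → 5.85143 μs.
Propagation delays (d/s per hop): 11400, 0.0203333 μs; sum = 11400 μs.
End-to-end = 11400 μs.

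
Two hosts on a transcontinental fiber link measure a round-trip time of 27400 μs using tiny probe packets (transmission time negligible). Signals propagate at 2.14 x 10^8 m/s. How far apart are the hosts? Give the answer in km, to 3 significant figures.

One-way propagation = RTT/2 = 13700 μs.
d = s × t = 214000000 × 0.0137 = 2930 km.

2930 km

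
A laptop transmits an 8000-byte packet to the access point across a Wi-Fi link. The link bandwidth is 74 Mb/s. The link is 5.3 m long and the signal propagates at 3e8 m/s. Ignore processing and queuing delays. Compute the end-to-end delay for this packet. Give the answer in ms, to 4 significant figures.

0.8649 ms

L = 8000 × 8 = 64000 bits.
Transmission delay = L/R = 64000 / 74000000 = 0.864865 ms.
Propagation delay = d/s = 5.3 m / 300000000 m/s = 1.76667e-05 ms.
Total = 0.8649 ms.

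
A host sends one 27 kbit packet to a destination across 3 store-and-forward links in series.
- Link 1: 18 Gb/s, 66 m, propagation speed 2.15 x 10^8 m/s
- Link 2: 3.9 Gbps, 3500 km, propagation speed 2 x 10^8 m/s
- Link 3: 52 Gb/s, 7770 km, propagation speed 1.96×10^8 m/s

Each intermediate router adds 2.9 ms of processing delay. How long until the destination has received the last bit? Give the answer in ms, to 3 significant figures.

63.0 ms

L = 27000 bits.
Transmission delays (L/R per hop): 0.0015, 0.00692308, 0.000519231 ms; sum = 0.00894231 ms.
Propagation delays (d/s per hop): 0.000306977, 17.5, 39.6429 ms; sum = 57.1432 ms.
Processing at 2 router(s): 2 × 2.9 ms = 5.8 ms.
End-to-end = 63.0 ms.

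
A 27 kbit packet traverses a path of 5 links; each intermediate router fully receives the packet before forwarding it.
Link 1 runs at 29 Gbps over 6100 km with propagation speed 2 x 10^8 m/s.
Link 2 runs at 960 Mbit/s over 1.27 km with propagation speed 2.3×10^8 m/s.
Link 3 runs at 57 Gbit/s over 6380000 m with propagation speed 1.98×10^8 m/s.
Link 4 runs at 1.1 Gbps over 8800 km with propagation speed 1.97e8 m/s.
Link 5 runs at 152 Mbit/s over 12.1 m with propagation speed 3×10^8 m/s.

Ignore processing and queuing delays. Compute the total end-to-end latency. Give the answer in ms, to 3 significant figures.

L = 27000 bits.
Transmission delays (L/R per hop): 0.000931034, 0.028125, 0.000473684, 0.0245455, 0.177632 ms; sum = 0.231707 ms.
Propagation delays (d/s per hop): 30.5, 0.00552174, 32.2222, 44.6701, 4.03333e-05 ms; sum = 107.398 ms.
End-to-end = 108 ms.

108 ms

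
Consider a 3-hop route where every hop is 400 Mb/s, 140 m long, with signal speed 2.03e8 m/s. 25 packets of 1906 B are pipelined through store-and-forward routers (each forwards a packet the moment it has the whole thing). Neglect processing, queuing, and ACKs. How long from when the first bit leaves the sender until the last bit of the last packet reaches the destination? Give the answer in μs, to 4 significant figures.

Per-hop transmission t_tx = L/R = 15248/400000000 = 38.12 μs.
Per-hop propagation t_prop = 140/2.03e+08 = 0.689655 μs.
Pipeline fill: first packet needs 3·t_tx to clear all hops; remaining 24 packets each add one t_tx.
Total = (3+25-1)·t_tx + 3·t_prop = 27·38.12 + 3·0.689655 = 1031 μs.

1031 μs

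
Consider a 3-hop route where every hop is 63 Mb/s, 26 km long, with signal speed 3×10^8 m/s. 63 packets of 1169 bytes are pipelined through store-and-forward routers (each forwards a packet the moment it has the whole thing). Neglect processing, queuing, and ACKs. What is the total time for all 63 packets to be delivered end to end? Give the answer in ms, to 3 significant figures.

9.91 ms

Per-hop transmission t_tx = L/R = 9352/63000000 = 0.148444 ms.
Per-hop propagation t_prop = 26000/300000000 = 0.0866667 ms.
Pipeline fill: first packet needs 3·t_tx to clear all hops; remaining 62 packets each add one t_tx.
Total = (3+63-1)·t_tx + 3·t_prop = 65·0.148444 + 3·0.0866667 = 9.91 ms.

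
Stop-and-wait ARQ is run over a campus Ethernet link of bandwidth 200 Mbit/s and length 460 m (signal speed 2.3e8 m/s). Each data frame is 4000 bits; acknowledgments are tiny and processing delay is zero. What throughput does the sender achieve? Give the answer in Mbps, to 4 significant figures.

166.7 Mbps

t_tx = L/R = 4000/200000000 = 2e-05 s.
t_prop = 460/2.3e+08 = 2e-06 s; RTT = 4e-06 s.
Cycle = t_tx + RTT = 2.4e-05 s.
Throughput = L / cycle = 4000 / 2.4e-05 = 166.7 Mbps.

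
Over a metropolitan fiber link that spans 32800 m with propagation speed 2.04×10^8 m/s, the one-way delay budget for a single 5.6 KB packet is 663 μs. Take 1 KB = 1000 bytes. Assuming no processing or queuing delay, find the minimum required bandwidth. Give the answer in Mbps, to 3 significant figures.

L = 44800 bits.
Propagation delay = 32800 / 204000000 = 160.784 μs.
Transmission budget = 663 − 160.784 = 502.216 μs.
R ≥ L / t_tx = 44800 bits / 0.000502216 s = 89.2 Mbps.

89.2 Mbps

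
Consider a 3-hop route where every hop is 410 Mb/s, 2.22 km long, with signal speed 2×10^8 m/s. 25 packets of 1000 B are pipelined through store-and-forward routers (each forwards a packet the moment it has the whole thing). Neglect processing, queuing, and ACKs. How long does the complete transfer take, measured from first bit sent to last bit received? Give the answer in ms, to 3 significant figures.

0.560 ms

Per-hop transmission t_tx = L/R = 8000/410000000 = 0.0195122 ms.
Per-hop propagation t_prop = 2220/200000000 = 0.0111 ms.
Pipeline fill: first packet needs 3·t_tx to clear all hops; remaining 24 packets each add one t_tx.
Total = (3+25-1)·t_tx + 3·t_prop = 27·0.0195122 + 3·0.0111 = 0.560 ms.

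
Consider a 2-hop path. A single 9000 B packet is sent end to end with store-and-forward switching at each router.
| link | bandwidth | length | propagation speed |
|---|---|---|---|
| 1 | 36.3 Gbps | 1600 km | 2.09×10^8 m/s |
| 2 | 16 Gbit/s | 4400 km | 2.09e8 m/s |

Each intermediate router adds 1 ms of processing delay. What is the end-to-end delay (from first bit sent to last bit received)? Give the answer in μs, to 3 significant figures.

L = 9000 × 8 = 72000 bits.
Transmission delays (L/R per hop): 1.98347, 4.5 μs; sum = 6.48347 μs.
Propagation delays (d/s per hop): 7655.5, 21052.6 μs; sum = 28708.1 μs.
Processing at 1 router(s): 1 × 1 ms = 1000 μs.
End-to-end = 29700 μs.

29700 μs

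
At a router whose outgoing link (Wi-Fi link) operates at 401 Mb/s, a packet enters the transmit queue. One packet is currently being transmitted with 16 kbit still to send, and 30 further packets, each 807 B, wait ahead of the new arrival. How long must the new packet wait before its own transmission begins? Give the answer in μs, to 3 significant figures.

Each queued packet: L/R = 6456/401000000 = 16.0998 μs.
30 queued → 482.993 μs.
Plus remaining 16000 bits of current packet: 39.9002 μs.
Queuing delay = 523 μs.

523 μs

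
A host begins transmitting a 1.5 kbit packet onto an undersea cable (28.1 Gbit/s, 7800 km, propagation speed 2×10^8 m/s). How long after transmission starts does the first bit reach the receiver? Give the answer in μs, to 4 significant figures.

First bit experiences only propagation delay: d/s = 7800000/200000000 = 39000 μs.

39000 μs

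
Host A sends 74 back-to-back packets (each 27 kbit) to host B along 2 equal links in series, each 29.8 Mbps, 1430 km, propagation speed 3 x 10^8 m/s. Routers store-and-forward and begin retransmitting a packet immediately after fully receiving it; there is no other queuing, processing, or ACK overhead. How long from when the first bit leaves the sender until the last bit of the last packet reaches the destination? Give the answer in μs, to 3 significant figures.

Per-hop transmission t_tx = L/R = 27000/29800000 = 906.04 μs.
Per-hop propagation t_prop = 1430000/300000000 = 4766.67 μs.
Pipeline fill: first packet needs 2·t_tx to clear all hops; remaining 73 packets each add one t_tx.
Total = (2+74-1)·t_tx + 2·t_prop = 75·906.04 + 2·4766.67 = 77500 μs.

77500 μs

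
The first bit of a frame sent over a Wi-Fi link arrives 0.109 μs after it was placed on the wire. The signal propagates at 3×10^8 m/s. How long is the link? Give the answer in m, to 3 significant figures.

d = s × t_prop = 300000000 × 1.09e-07 = 32.7 m.

32.7 m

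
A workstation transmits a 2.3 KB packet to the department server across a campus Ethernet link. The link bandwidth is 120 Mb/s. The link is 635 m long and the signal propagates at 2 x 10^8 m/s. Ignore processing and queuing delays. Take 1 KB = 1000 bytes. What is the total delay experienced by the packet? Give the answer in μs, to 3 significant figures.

L = 18400 bits.
Transmission delay = L/R = 18400 / 120000000 = 153.333 μs.
Propagation delay = d/s = 635 m / 200000000 m/s = 3.175 μs.
Total = 157 μs.

157 μs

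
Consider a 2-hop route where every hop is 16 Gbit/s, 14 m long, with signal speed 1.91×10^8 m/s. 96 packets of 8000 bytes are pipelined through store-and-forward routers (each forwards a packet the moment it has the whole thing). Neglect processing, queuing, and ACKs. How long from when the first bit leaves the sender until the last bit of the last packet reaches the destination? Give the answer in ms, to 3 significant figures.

0.388 ms

Per-hop transmission t_tx = L/R = 64000/16000000000 = 0.004 ms.
Per-hop propagation t_prop = 14/191000000 = 7.32984e-05 ms.
Pipeline fill: first packet needs 2·t_tx to clear all hops; remaining 95 packets each add one t_tx.
Total = (2+96-1)·t_tx + 2·t_prop = 97·0.004 + 2·7.32984e-05 = 0.388 ms.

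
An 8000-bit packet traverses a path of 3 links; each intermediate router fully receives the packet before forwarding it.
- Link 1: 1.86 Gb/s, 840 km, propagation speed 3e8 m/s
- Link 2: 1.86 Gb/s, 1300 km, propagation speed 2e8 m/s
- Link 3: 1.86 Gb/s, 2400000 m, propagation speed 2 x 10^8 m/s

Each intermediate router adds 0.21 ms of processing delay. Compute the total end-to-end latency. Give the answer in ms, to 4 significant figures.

Transmission delay per hop = L/R = 8000/1860000000 = 0.00430108 ms; 3 hops → 0.0129032 ms.
Propagation delays (d/s per hop): 2.8, 6.5, 12 ms; sum = 21.3 ms.
Processing at 2 router(s): 2 × 0.21 ms = 0.42 ms.
End-to-end = 21.73 ms.

21.73 ms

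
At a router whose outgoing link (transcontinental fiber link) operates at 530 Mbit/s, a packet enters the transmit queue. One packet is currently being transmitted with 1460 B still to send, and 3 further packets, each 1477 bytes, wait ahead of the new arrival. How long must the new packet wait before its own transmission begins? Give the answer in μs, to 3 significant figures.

88.9 μs

Each queued packet: L/R = 11816/530000000 = 22.2943 μs.
3 queued → 66.883 μs.
Plus remaining 11680 bits of current packet: 22.0377 μs.
Queuing delay = 88.9 μs.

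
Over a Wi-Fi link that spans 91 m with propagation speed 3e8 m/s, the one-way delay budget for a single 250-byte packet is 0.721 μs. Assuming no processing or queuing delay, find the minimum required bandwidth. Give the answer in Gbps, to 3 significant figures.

4.79 Gbps

L = 2000 bits.
Propagation delay = 91 / 300000000 = 0.303333 μs.
Transmission budget = 0.721 − 0.303333 = 0.417667 μs.
R ≥ L / t_tx = 2000 bits / 4.17667e-07 s = 4.79 Gbps.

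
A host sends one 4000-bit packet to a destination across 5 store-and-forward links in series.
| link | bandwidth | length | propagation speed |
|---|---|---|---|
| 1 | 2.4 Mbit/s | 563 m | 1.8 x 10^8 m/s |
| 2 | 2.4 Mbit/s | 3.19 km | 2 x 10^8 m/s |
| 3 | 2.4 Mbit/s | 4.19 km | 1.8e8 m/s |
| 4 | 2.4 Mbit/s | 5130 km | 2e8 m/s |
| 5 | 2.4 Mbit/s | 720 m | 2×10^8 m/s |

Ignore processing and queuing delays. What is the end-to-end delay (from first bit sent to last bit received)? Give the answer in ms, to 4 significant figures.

34.03 ms

Transmission delay per hop = L/R = 4000/2400000 = 1.66667 ms; 5 hops → 8.33333 ms.
Propagation delays (d/s per hop): 0.00312778, 0.01595, 0.0232778, 25.65, 0.0036 ms; sum = 25.696 ms.
End-to-end = 34.03 ms.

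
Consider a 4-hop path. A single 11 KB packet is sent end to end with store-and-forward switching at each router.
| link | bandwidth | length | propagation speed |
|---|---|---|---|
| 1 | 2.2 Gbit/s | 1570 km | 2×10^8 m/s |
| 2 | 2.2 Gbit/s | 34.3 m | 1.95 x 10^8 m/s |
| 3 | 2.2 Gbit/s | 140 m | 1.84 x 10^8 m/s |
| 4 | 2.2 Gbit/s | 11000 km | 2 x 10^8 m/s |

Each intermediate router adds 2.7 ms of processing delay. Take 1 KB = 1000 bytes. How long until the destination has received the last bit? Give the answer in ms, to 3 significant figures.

L = 88000 bits.
Transmission delay per hop = L/R = 88000/2200000000 = 0.04 ms; 4 hops → 0.16 ms.
Propagation delays (d/s per hop): 7.85, 0.000175897, 0.00076087, 55 ms; sum = 62.8509 ms.
Processing at 3 router(s): 3 × 2.7 ms = 8.1 ms.
End-to-end = 71.1 ms.

71.1 ms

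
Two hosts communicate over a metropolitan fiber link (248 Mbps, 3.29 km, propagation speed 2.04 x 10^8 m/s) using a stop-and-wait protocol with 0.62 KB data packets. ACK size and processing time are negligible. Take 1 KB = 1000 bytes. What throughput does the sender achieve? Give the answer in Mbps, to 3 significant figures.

t_tx = L/R = 4960/248000000 = 2e-05 s.
t_prop = 3290/204000000 = 1.61275e-05 s; RTT = 3.22549e-05 s.
Cycle = t_tx + RTT = 5.22549e-05 s.
Throughput = L / cycle = 4960 / 5.22549e-05 = 94.9 Mbps.

94.9 Mbps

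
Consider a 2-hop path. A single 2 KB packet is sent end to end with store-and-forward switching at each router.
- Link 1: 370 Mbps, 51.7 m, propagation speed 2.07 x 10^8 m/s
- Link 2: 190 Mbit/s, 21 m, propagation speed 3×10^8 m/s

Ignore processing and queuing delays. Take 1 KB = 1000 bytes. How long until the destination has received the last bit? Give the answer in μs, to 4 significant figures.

127.8 μs

L = 16000 bits.
Transmission delays (L/R per hop): 43.2432, 84.2105 μs; sum = 127.454 μs.
Propagation delays (d/s per hop): 0.249758, 0.07 μs; sum = 0.319758 μs.
End-to-end = 127.8 μs.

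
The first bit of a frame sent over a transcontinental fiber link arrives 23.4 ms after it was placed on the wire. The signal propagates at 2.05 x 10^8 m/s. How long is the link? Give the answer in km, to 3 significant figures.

4800 km

d = s × t_prop = 2.05e+08 × 0.0234 = 4800 km.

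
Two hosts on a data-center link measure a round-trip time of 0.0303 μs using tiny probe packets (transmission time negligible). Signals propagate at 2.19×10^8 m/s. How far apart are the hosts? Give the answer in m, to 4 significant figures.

3.318 m

One-way propagation = RTT/2 = 0.01515 μs.
d = s × t = 219000000 × 1.515e-08 = 3.318 m.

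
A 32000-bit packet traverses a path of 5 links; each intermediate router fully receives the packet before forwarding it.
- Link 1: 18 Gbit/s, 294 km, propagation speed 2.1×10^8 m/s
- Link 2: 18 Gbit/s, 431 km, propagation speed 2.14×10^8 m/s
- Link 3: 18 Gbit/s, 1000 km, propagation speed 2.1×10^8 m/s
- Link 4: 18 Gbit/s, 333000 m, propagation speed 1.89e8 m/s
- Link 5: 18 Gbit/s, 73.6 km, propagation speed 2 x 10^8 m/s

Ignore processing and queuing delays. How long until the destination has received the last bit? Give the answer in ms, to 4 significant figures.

10.31 ms

Transmission delay per hop = L/R = 32000/18000000000 = 0.00177778 ms; 5 hops → 0.00888889 ms.
Propagation delays (d/s per hop): 1.4, 2.01402, 4.7619, 1.7619, 0.368 ms; sum = 10.3058 ms.
End-to-end = 10.31 ms.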